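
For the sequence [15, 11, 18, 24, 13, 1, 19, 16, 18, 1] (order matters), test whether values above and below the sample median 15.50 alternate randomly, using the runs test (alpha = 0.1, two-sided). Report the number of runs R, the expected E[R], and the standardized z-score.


Step 1: Compute median = 15.50; label A = above, B = below.
Labels in order: BBAABBAAAB  (n_A = 5, n_B = 5)
Step 2: Count runs R = 5.
Step 3: Under H0 (random ordering), E[R] = 2*n_A*n_B/(n_A+n_B) + 1 = 2*5*5/10 + 1 = 6.0000.
        Var[R] = 2*n_A*n_B*(2*n_A*n_B - n_A - n_B) / ((n_A+n_B)^2 * (n_A+n_B-1)) = 2000/900 = 2.2222.
        SD[R] = 1.4907.
Step 4: Continuity-corrected z = (R + 0.5 - E[R]) / SD[R] = (5 + 0.5 - 6.0000) / 1.4907 = -0.3354.
Step 5: Two-sided p-value via normal approximation = 2*(1 - Phi(|z|)) = 0.737316.
Step 6: alpha = 0.1. fail to reject H0.

R = 5, z = -0.3354, p = 0.737316, fail to reject H0.


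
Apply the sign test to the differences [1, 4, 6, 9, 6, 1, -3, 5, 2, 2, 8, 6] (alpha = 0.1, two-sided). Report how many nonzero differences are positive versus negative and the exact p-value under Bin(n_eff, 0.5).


Step 1: Discard zero differences. Original n = 12; n_eff = number of nonzero differences = 12.
Nonzero differences (with sign): +1, +4, +6, +9, +6, +1, -3, +5, +2, +2, +8, +6
Step 2: Count signs: positive = 11, negative = 1.
Step 3: Under H0: P(positive) = 0.5, so the number of positives S ~ Bin(12, 0.5).
Step 4: Two-sided exact p-value = sum of Bin(12,0.5) probabilities at or below the observed probability = 0.006348.
Step 5: alpha = 0.1. reject H0.

n_eff = 12, pos = 11, neg = 1, p = 0.006348, reject H0.


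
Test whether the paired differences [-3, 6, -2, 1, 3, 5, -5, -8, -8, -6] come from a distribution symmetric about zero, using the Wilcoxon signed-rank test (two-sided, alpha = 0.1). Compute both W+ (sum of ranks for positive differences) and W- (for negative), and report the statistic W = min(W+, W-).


Step 1: Drop any zero differences (none here) and take |d_i|.
|d| = [3, 6, 2, 1, 3, 5, 5, 8, 8, 6]
Step 2: Midrank |d_i| (ties get averaged ranks).
ranks: |3|->3.5, |6|->7.5, |2|->2, |1|->1, |3|->3.5, |5|->5.5, |5|->5.5, |8|->9.5, |8|->9.5, |6|->7.5
Step 3: Attach original signs; sum ranks with positive sign and with negative sign.
W+ = 7.5 + 1 + 3.5 + 5.5 = 17.5
W- = 3.5 + 2 + 5.5 + 9.5 + 9.5 + 7.5 = 37.5
(Check: W+ + W- = 55 should equal n(n+1)/2 = 55.)
Step 4: Test statistic W = min(W+, W-) = 17.5.
Step 5: Ties in |d|, so use the tie-corrected normal approximation.
        E[W] = n(n+1)/4 = 10*11/4 = 27.5.
        Tie groups: |d|=3 (t=2), |d|=5 (t=2), |d|=6 (t=2), |d|=8 (t=2); sum(t^3 - t) = 24.
        Var[W] = n(n+1)(2n+1)/24 - sum(t^3-t)/48 = 2310/24 - 24/48 = 95.75.
        z = (W - E[W]) / sqrt(Var[W]) = (17.5 - 27.5) / 9.7852 = -1.0220.
        Two-sided p = 2*Phi(z) = 0.306803.
Step 6: alpha = 0.1. fail to reject H0.

W+ = 17.5, W- = 37.5, W = min = 17.5, p = 0.306803, fail to reject H0.


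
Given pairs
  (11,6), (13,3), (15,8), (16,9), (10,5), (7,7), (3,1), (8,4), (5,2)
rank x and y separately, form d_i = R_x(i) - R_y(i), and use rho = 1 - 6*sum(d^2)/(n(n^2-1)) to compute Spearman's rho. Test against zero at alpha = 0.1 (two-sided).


Step 1: Rank x and y separately (midranks; no ties here).
rank(x): 11->6, 13->7, 15->8, 16->9, 10->5, 7->3, 3->1, 8->4, 5->2
rank(y): 6->6, 3->3, 8->8, 9->9, 5->5, 7->7, 1->1, 4->4, 2->2
Step 2: d_i = R_x(i) - R_y(i); compute d_i^2.
  (6-6)^2=0, (7-3)^2=16, (8-8)^2=0, (9-9)^2=0, (5-5)^2=0, (3-7)^2=16, (1-1)^2=0, (4-4)^2=0, (2-2)^2=0
sum(d^2) = 32.
Step 3: rho = 1 - 6*32 / (9*(9^2 - 1)) = 1 - 192/720 = 0.733333.
Step 4: Under H0, t = rho * sqrt((n-2)/(1-rho^2)) = 2.8538 ~ t(7).
Step 5: Two-sided p-value from the t-distribution with 7 df = 0.024554.
Step 6: alpha = 0.1. reject H0.

rho = 0.7333, p = 0.024554, reject H0 at alpha = 0.1.


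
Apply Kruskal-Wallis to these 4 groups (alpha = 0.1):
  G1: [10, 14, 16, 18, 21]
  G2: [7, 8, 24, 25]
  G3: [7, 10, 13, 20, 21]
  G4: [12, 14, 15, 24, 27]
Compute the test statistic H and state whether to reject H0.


Step 1: Combine all N = 19 observations and assign midranks.
sorted (value, group, rank): (7,G2,1.5), (7,G3,1.5), (8,G2,3), (10,G1,4.5), (10,G3,4.5), (12,G4,6), (13,G3,7), (14,G1,8.5), (14,G4,8.5), (15,G4,10), (16,G1,11), (18,G1,12), (20,G3,13), (21,G1,14.5), (21,G3,14.5), (24,G2,16.5), (24,G4,16.5), (25,G2,18), (27,G4,19)
Step 2: Sum ranks within each group.
R_1 = 50.5 (n_1 = 5)
R_2 = 39 (n_2 = 4)
R_3 = 40.5 (n_3 = 5)
R_4 = 60 (n_4 = 5)
Step 3: H = 12/(N(N+1)) * sum(R_i^2/n_i) - 3(N+1)
     = 12/(19*20) * (50.5^2/5 + 39^2/4 + 40.5^2/5 + 60^2/5) - 3*20
     = 0.031579 * 1938.35 - 60
     = 1.211053.
Step 4: Ties present; correction factor C = 1 - 30/(19^3 - 19) = 0.995614. Corrected H = 1.211053 / 0.995614 = 1.216388.
Step 5: Under H0, H ~ chi^2(3); p-value = 0.749077.
Step 6: alpha = 0.1. fail to reject H0.

H = 1.2164, df = 3, p = 0.749077, fail to reject H0.


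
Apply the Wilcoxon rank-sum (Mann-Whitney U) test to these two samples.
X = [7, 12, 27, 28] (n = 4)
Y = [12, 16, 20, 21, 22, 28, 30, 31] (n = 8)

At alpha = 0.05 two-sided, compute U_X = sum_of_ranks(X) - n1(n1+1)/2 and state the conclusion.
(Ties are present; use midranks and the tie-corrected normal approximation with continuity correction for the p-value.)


Step 1: Combine and sort all 12 observations; assign midranks.
sorted (value, group): (7,X), (12,X), (12,Y), (16,Y), (20,Y), (21,Y), (22,Y), (27,X), (28,X), (28,Y), (30,Y), (31,Y)
ranks: 7->1, 12->2.5, 12->2.5, 16->4, 20->5, 21->6, 22->7, 27->8, 28->9.5, 28->9.5, 30->11, 31->12
Step 2: Rank sum for X: R1 = 1 + 2.5 + 8 + 9.5 = 21.
Step 3: U_X = R1 - n1(n1+1)/2 = 21 - 4*5/2 = 21 - 10 = 11.
       U_Y = n1*n2 - U_X = 32 - 11 = 21.
Step 4: Ties are present, so use the tie-corrected normal approximation (with continuity correction) for the p-value.
Step 5: p-value = 0.443097; compare to alpha = 0.05. fail to reject H0.

U_X = 11, p = 0.443097, fail to reject H0 at alpha = 0.05.


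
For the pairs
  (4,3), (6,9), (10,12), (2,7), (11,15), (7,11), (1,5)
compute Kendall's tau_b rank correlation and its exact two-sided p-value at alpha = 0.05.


Step 1: Enumerate the 21 unordered pairs (i,j) with i<j and classify each by sign(x_j-x_i) * sign(y_j-y_i).
  (1,2):dx=+2,dy=+6->C; (1,3):dx=+6,dy=+9->C; (1,4):dx=-2,dy=+4->D; (1,5):dx=+7,dy=+12->C
  (1,6):dx=+3,dy=+8->C; (1,7):dx=-3,dy=+2->D; (2,3):dx=+4,dy=+3->C; (2,4):dx=-4,dy=-2->C
  (2,5):dx=+5,dy=+6->C; (2,6):dx=+1,dy=+2->C; (2,7):dx=-5,dy=-4->C; (3,4):dx=-8,dy=-5->C
  (3,5):dx=+1,dy=+3->C; (3,6):dx=-3,dy=-1->C; (3,7):dx=-9,dy=-7->C; (4,5):dx=+9,dy=+8->C
  (4,6):dx=+5,dy=+4->C; (4,7):dx=-1,dy=-2->C; (5,6):dx=-4,dy=-4->C; (5,7):dx=-10,dy=-10->C
  (6,7):dx=-6,dy=-6->C
Step 2: C = 19, D = 2, total pairs = 21.
Step 3: tau = (C - D)/(n(n-1)/2) = (19 - 2)/21 = 0.809524.
Step 4: Exact two-sided p-value (enumerate n! = 5040 permutations of y under H0): p = 0.010714.
Step 5: alpha = 0.05. reject H0.

tau_b = 0.8095 (C=19, D=2), p = 0.010714, reject H0.


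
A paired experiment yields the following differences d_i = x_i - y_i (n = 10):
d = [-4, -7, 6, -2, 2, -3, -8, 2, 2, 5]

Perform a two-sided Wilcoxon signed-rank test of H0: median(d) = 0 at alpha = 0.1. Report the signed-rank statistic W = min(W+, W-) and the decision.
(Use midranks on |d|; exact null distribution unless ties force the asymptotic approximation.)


Step 1: Drop any zero differences (none here) and take |d_i|.
|d| = [4, 7, 6, 2, 2, 3, 8, 2, 2, 5]
Step 2: Midrank |d_i| (ties get averaged ranks).
ranks: |4|->6, |7|->9, |6|->8, |2|->2.5, |2|->2.5, |3|->5, |8|->10, |2|->2.5, |2|->2.5, |5|->7
Step 3: Attach original signs; sum ranks with positive sign and with negative sign.
W+ = 8 + 2.5 + 2.5 + 2.5 + 7 = 22.5
W- = 6 + 9 + 2.5 + 5 + 10 = 32.5
(Check: W+ + W- = 55 should equal n(n+1)/2 = 55.)
Step 4: Test statistic W = min(W+, W-) = 22.5.
Step 5: Ties in |d|, so use the tie-corrected normal approximation.
        E[W] = n(n+1)/4 = 10*11/4 = 27.5.
        Tie groups: |d|=2 (t=4); sum(t^3 - t) = 60.
        Var[W] = n(n+1)(2n+1)/24 - sum(t^3-t)/48 = 2310/24 - 60/48 = 95.
        z = (W - E[W]) / sqrt(Var[W]) = (22.5 - 27.5) / 9.7468 = -0.5130.
        Two-sided p = 2*Phi(z) = 0.607959.
Step 6: alpha = 0.1. fail to reject H0.

W+ = 22.5, W- = 32.5, W = min = 22.5, p = 0.607959, fail to reject H0.


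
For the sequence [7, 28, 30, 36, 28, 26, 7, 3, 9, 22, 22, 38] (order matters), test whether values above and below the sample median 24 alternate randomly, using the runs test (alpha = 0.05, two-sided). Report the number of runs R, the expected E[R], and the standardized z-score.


Step 1: Compute median = 24; label A = above, B = below.
Labels in order: BAAAAABBBBBA  (n_A = 6, n_B = 6)
Step 2: Count runs R = 4.
Step 3: Under H0 (random ordering), E[R] = 2*n_A*n_B/(n_A+n_B) + 1 = 2*6*6/12 + 1 = 7.0000.
        Var[R] = 2*n_A*n_B*(2*n_A*n_B - n_A - n_B) / ((n_A+n_B)^2 * (n_A+n_B-1)) = 4320/1584 = 2.7273.
        SD[R] = 1.6514.
Step 4: Continuity-corrected z = (R + 0.5 - E[R]) / SD[R] = (4 + 0.5 - 7.0000) / 1.6514 = -1.5138.
Step 5: Two-sided p-value via normal approximation = 2*(1 - Phi(|z|)) = 0.130070.
Step 6: alpha = 0.05. fail to reject H0.

R = 4, z = -1.5138, p = 0.130070, fail to reject H0.


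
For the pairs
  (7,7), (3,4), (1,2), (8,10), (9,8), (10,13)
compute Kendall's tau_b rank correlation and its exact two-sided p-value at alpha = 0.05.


Step 1: Enumerate the 15 unordered pairs (i,j) with i<j and classify each by sign(x_j-x_i) * sign(y_j-y_i).
  (1,2):dx=-4,dy=-3->C; (1,3):dx=-6,dy=-5->C; (1,4):dx=+1,dy=+3->C; (1,5):dx=+2,dy=+1->C
  (1,6):dx=+3,dy=+6->C; (2,3):dx=-2,dy=-2->C; (2,4):dx=+5,dy=+6->C; (2,5):dx=+6,dy=+4->C
  (2,6):dx=+7,dy=+9->C; (3,4):dx=+7,dy=+8->C; (3,5):dx=+8,dy=+6->C; (3,6):dx=+9,dy=+11->C
  (4,5):dx=+1,dy=-2->D; (4,6):dx=+2,dy=+3->C; (5,6):dx=+1,dy=+5->C
Step 2: C = 14, D = 1, total pairs = 15.
Step 3: tau = (C - D)/(n(n-1)/2) = (14 - 1)/15 = 0.866667.
Step 4: Exact two-sided p-value (enumerate n! = 720 permutations of y under H0): p = 0.016667.
Step 5: alpha = 0.05. reject H0.

tau_b = 0.8667 (C=14, D=1), p = 0.016667, reject H0.


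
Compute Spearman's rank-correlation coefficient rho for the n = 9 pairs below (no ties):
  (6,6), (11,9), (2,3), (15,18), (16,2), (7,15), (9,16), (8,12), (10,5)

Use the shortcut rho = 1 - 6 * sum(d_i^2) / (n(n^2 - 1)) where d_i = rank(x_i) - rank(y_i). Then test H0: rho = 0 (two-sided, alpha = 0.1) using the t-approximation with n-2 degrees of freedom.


Step 1: Rank x and y separately (midranks; no ties here).
rank(x): 6->2, 11->7, 2->1, 15->8, 16->9, 7->3, 9->5, 8->4, 10->6
rank(y): 6->4, 9->5, 3->2, 18->9, 2->1, 15->7, 16->8, 12->6, 5->3
Step 2: d_i = R_x(i) - R_y(i); compute d_i^2.
  (2-4)^2=4, (7-5)^2=4, (1-2)^2=1, (8-9)^2=1, (9-1)^2=64, (3-7)^2=16, (5-8)^2=9, (4-6)^2=4, (6-3)^2=9
sum(d^2) = 112.
Step 3: rho = 1 - 6*112 / (9*(9^2 - 1)) = 1 - 672/720 = 0.066667.
Step 4: Under H0, t = rho * sqrt((n-2)/(1-rho^2)) = 0.1768 ~ t(7).
Step 5: Two-sided p-value from the t-distribution with 7 df = 0.864690.
Step 6: alpha = 0.1. fail to reject H0.

rho = 0.0667, p = 0.864690, fail to reject H0 at alpha = 0.1.


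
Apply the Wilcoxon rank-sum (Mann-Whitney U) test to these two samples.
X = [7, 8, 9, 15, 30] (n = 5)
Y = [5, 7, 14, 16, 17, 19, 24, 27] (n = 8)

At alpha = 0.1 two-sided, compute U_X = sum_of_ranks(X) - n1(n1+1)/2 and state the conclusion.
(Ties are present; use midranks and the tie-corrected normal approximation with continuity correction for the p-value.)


Step 1: Combine and sort all 13 observations; assign midranks.
sorted (value, group): (5,Y), (7,X), (7,Y), (8,X), (9,X), (14,Y), (15,X), (16,Y), (17,Y), (19,Y), (24,Y), (27,Y), (30,X)
ranks: 5->1, 7->2.5, 7->2.5, 8->4, 9->5, 14->6, 15->7, 16->8, 17->9, 19->10, 24->11, 27->12, 30->13
Step 2: Rank sum for X: R1 = 2.5 + 4 + 5 + 7 + 13 = 31.5.
Step 3: U_X = R1 - n1(n1+1)/2 = 31.5 - 5*6/2 = 31.5 - 15 = 16.5.
       U_Y = n1*n2 - U_X = 40 - 16.5 = 23.5.
Step 4: Ties are present, so use the tie-corrected normal approximation (with continuity correction) for the p-value.
Step 5: p-value = 0.660111; compare to alpha = 0.1. fail to reject H0.

U_X = 16.5, p = 0.660111, fail to reject H0 at alpha = 0.1.


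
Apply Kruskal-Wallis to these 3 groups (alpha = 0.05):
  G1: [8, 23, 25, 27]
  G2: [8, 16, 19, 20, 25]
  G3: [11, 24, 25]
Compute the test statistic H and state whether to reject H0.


Step 1: Combine all N = 12 observations and assign midranks.
sorted (value, group, rank): (8,G1,1.5), (8,G2,1.5), (11,G3,3), (16,G2,4), (19,G2,5), (20,G2,6), (23,G1,7), (24,G3,8), (25,G1,10), (25,G2,10), (25,G3,10), (27,G1,12)
Step 2: Sum ranks within each group.
R_1 = 30.5 (n_1 = 4)
R_2 = 26.5 (n_2 = 5)
R_3 = 21 (n_3 = 3)
Step 3: H = 12/(N(N+1)) * sum(R_i^2/n_i) - 3(N+1)
     = 12/(12*13) * (30.5^2/4 + 26.5^2/5 + 21^2/3) - 3*13
     = 0.076923 * 520.013 - 39
     = 1.000962.
Step 4: Ties present; correction factor C = 1 - 30/(12^3 - 12) = 0.982517. Corrected H = 1.000962 / 0.982517 = 1.018772.
Step 5: Under H0, H ~ chi^2(2); p-value = 0.600864.
Step 6: alpha = 0.05. fail to reject H0.

H = 1.0188, df = 2, p = 0.600864, fail to reject H0.


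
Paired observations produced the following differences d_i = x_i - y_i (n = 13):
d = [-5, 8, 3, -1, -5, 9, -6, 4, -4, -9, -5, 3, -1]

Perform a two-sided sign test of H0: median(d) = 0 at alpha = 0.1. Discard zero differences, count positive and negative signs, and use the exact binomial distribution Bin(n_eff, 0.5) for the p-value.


Step 1: Discard zero differences. Original n = 13; n_eff = number of nonzero differences = 13.
Nonzero differences (with sign): -5, +8, +3, -1, -5, +9, -6, +4, -4, -9, -5, +3, -1
Step 2: Count signs: positive = 5, negative = 8.
Step 3: Under H0: P(positive) = 0.5, so the number of positives S ~ Bin(13, 0.5).
Step 4: Two-sided exact p-value = sum of Bin(13,0.5) probabilities at or below the observed probability = 0.581055.
Step 5: alpha = 0.1. fail to reject H0.

n_eff = 13, pos = 5, neg = 8, p = 0.581055, fail to reject H0.


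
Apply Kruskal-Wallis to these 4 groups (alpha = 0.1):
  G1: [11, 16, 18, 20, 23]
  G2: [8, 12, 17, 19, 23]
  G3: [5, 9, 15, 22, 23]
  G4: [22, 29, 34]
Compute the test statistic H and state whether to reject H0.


Step 1: Combine all N = 18 observations and assign midranks.
sorted (value, group, rank): (5,G3,1), (8,G2,2), (9,G3,3), (11,G1,4), (12,G2,5), (15,G3,6), (16,G1,7), (17,G2,8), (18,G1,9), (19,G2,10), (20,G1,11), (22,G3,12.5), (22,G4,12.5), (23,G1,15), (23,G2,15), (23,G3,15), (29,G4,17), (34,G4,18)
Step 2: Sum ranks within each group.
R_1 = 46 (n_1 = 5)
R_2 = 40 (n_2 = 5)
R_3 = 37.5 (n_3 = 5)
R_4 = 47.5 (n_4 = 3)
Step 3: H = 12/(N(N+1)) * sum(R_i^2/n_i) - 3(N+1)
     = 12/(18*19) * (46^2/5 + 40^2/5 + 37.5^2/5 + 47.5^2/3) - 3*19
     = 0.035088 * 1776.53 - 57
     = 5.334503.
Step 4: Ties present; correction factor C = 1 - 30/(18^3 - 18) = 0.994840. Corrected H = 5.334503 / 0.994840 = 5.362172.
Step 5: Under H0, H ~ chi^2(3); p-value = 0.147119.
Step 6: alpha = 0.1. fail to reject H0.

H = 5.3622, df = 3, p = 0.147119, fail to reject H0.


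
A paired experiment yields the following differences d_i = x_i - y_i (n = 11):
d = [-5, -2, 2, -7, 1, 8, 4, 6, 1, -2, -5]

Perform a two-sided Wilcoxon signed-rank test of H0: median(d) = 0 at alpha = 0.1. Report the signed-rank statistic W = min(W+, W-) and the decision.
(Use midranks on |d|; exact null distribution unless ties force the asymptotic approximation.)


Step 1: Drop any zero differences (none here) and take |d_i|.
|d| = [5, 2, 2, 7, 1, 8, 4, 6, 1, 2, 5]
Step 2: Midrank |d_i| (ties get averaged ranks).
ranks: |5|->7.5, |2|->4, |2|->4, |7|->10, |1|->1.5, |8|->11, |4|->6, |6|->9, |1|->1.5, |2|->4, |5|->7.5
Step 3: Attach original signs; sum ranks with positive sign and with negative sign.
W+ = 4 + 1.5 + 11 + 6 + 9 + 1.5 = 33
W- = 7.5 + 4 + 10 + 4 + 7.5 = 33
(Check: W+ + W- = 66 should equal n(n+1)/2 = 66.)
Step 4: Test statistic W = min(W+, W-) = 33.
Step 5: Ties in |d|, so use the tie-corrected normal approximation.
        E[W] = n(n+1)/4 = 11*12/4 = 33.
        Tie groups: |d|=1 (t=2), |d|=2 (t=3), |d|=5 (t=2); sum(t^3 - t) = 36.
        Var[W] = n(n+1)(2n+1)/24 - sum(t^3-t)/48 = 3036/24 - 36/48 = 125.75.
        z = (W - E[W]) / sqrt(Var[W]) = (33 - 33) / 11.2138 = 0.0000.
        Two-sided p = 2*Phi(z) = 1.000000.
Step 6: alpha = 0.1. fail to reject H0.

W+ = 33, W- = 33, W = min = 33, p = 1.000000, fail to reject H0.


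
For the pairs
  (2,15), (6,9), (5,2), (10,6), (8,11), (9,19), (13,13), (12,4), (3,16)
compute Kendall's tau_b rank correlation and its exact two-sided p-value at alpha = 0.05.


Step 1: Enumerate the 36 unordered pairs (i,j) with i<j and classify each by sign(x_j-x_i) * sign(y_j-y_i).
  (1,2):dx=+4,dy=-6->D; (1,3):dx=+3,dy=-13->D; (1,4):dx=+8,dy=-9->D; (1,5):dx=+6,dy=-4->D
  (1,6):dx=+7,dy=+4->C; (1,7):dx=+11,dy=-2->D; (1,8):dx=+10,dy=-11->D; (1,9):dx=+1,dy=+1->C
  (2,3):dx=-1,dy=-7->C; (2,4):dx=+4,dy=-3->D; (2,5):dx=+2,dy=+2->C; (2,6):dx=+3,dy=+10->C
  (2,7):dx=+7,dy=+4->C; (2,8):dx=+6,dy=-5->D; (2,9):dx=-3,dy=+7->D; (3,4):dx=+5,dy=+4->C
  (3,5):dx=+3,dy=+9->C; (3,6):dx=+4,dy=+17->C; (3,7):dx=+8,dy=+11->C; (3,8):dx=+7,dy=+2->C
  (3,9):dx=-2,dy=+14->D; (4,5):dx=-2,dy=+5->D; (4,6):dx=-1,dy=+13->D; (4,7):dx=+3,dy=+7->C
  (4,8):dx=+2,dy=-2->D; (4,9):dx=-7,dy=+10->D; (5,6):dx=+1,dy=+8->C; (5,7):dx=+5,dy=+2->C
  (5,8):dx=+4,dy=-7->D; (5,9):dx=-5,dy=+5->D; (6,7):dx=+4,dy=-6->D; (6,8):dx=+3,dy=-15->D
  (6,9):dx=-6,dy=-3->C; (7,8):dx=-1,dy=-9->C; (7,9):dx=-10,dy=+3->D; (8,9):dx=-9,dy=+12->D
Step 2: C = 16, D = 20, total pairs = 36.
Step 3: tau = (C - D)/(n(n-1)/2) = (16 - 20)/36 = -0.111111.
Step 4: Exact two-sided p-value (enumerate n! = 362880 permutations of y under H0): p = 0.761414.
Step 5: alpha = 0.05. fail to reject H0.

tau_b = -0.1111 (C=16, D=20), p = 0.761414, fail to reject H0.


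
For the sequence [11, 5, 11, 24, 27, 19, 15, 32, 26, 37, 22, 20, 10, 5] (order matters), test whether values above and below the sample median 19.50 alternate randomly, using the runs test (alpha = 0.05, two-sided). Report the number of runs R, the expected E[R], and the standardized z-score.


Step 1: Compute median = 19.50; label A = above, B = below.
Labels in order: BBBAABBAAAAABB  (n_A = 7, n_B = 7)
Step 2: Count runs R = 5.
Step 3: Under H0 (random ordering), E[R] = 2*n_A*n_B/(n_A+n_B) + 1 = 2*7*7/14 + 1 = 8.0000.
        Var[R] = 2*n_A*n_B*(2*n_A*n_B - n_A - n_B) / ((n_A+n_B)^2 * (n_A+n_B-1)) = 8232/2548 = 3.2308.
        SD[R] = 1.7974.
Step 4: Continuity-corrected z = (R + 0.5 - E[R]) / SD[R] = (5 + 0.5 - 8.0000) / 1.7974 = -1.3909.
Step 5: Two-sided p-value via normal approximation = 2*(1 - Phi(|z|)) = 0.164264.
Step 6: alpha = 0.05. fail to reject H0.

R = 5, z = -1.3909, p = 0.164264, fail to reject H0.


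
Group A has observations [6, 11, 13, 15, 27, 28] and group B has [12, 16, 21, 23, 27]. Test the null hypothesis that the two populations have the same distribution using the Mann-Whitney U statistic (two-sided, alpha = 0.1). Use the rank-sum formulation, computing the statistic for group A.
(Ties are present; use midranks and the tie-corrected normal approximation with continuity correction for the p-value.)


Step 1: Combine and sort all 11 observations; assign midranks.
sorted (value, group): (6,X), (11,X), (12,Y), (13,X), (15,X), (16,Y), (21,Y), (23,Y), (27,X), (27,Y), (28,X)
ranks: 6->1, 11->2, 12->3, 13->4, 15->5, 16->6, 21->7, 23->8, 27->9.5, 27->9.5, 28->11
Step 2: Rank sum for X: R1 = 1 + 2 + 4 + 5 + 9.5 + 11 = 32.5.
Step 3: U_X = R1 - n1(n1+1)/2 = 32.5 - 6*7/2 = 32.5 - 21 = 11.5.
       U_Y = n1*n2 - U_X = 30 - 11.5 = 18.5.
Step 4: Ties are present, so use the tie-corrected normal approximation (with continuity correction) for the p-value.
Step 5: p-value = 0.583025; compare to alpha = 0.1. fail to reject H0.

U_X = 11.5, p = 0.583025, fail to reject H0 at alpha = 0.1.


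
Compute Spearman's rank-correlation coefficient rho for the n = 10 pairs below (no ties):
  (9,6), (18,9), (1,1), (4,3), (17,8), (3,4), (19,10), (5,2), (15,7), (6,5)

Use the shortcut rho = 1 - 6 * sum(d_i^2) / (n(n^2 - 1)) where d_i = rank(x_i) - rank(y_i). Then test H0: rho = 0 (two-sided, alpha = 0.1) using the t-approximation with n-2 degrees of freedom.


Step 1: Rank x and y separately (midranks; no ties here).
rank(x): 9->6, 18->9, 1->1, 4->3, 17->8, 3->2, 19->10, 5->4, 15->7, 6->5
rank(y): 6->6, 9->9, 1->1, 3->3, 8->8, 4->4, 10->10, 2->2, 7->7, 5->5
Step 2: d_i = R_x(i) - R_y(i); compute d_i^2.
  (6-6)^2=0, (9-9)^2=0, (1-1)^2=0, (3-3)^2=0, (8-8)^2=0, (2-4)^2=4, (10-10)^2=0, (4-2)^2=4, (7-7)^2=0, (5-5)^2=0
sum(d^2) = 8.
Step 3: rho = 1 - 6*8 / (10*(10^2 - 1)) = 1 - 48/990 = 0.951515.
Step 4: Under H0, t = rho * sqrt((n-2)/(1-rho^2)) = 8.7493 ~ t(8).
Step 5: Two-sided p-value from the t-distribution with 8 df = 0.000023.
Step 6: alpha = 0.1. reject H0.

rho = 0.9515, p = 0.000023, reject H0 at alpha = 0.1.


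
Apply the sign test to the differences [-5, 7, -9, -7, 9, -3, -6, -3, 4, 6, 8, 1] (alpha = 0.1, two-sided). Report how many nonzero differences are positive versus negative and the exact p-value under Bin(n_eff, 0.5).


Step 1: Discard zero differences. Original n = 12; n_eff = number of nonzero differences = 12.
Nonzero differences (with sign): -5, +7, -9, -7, +9, -3, -6, -3, +4, +6, +8, +1
Step 2: Count signs: positive = 6, negative = 6.
Step 3: Under H0: P(positive) = 0.5, so the number of positives S ~ Bin(12, 0.5).
Step 4: Two-sided exact p-value = sum of Bin(12,0.5) probabilities at or below the observed probability = 1.000000.
Step 5: alpha = 0.1. fail to reject H0.

n_eff = 12, pos = 6, neg = 6, p = 1.000000, fail to reject H0.


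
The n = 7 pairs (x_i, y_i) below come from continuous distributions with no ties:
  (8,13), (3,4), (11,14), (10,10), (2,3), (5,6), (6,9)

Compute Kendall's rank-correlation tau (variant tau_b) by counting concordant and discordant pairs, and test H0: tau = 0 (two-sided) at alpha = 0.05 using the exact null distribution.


Step 1: Enumerate the 21 unordered pairs (i,j) with i<j and classify each by sign(x_j-x_i) * sign(y_j-y_i).
  (1,2):dx=-5,dy=-9->C; (1,3):dx=+3,dy=+1->C; (1,4):dx=+2,dy=-3->D; (1,5):dx=-6,dy=-10->C
  (1,6):dx=-3,dy=-7->C; (1,7):dx=-2,dy=-4->C; (2,3):dx=+8,dy=+10->C; (2,4):dx=+7,dy=+6->C
  (2,5):dx=-1,dy=-1->C; (2,6):dx=+2,dy=+2->C; (2,7):dx=+3,dy=+5->C; (3,4):dx=-1,dy=-4->C
  (3,5):dx=-9,dy=-11->C; (3,6):dx=-6,dy=-8->C; (3,7):dx=-5,dy=-5->C; (4,5):dx=-8,dy=-7->C
  (4,6):dx=-5,dy=-4->C; (4,7):dx=-4,dy=-1->C; (5,6):dx=+3,dy=+3->C; (5,7):dx=+4,dy=+6->C
  (6,7):dx=+1,dy=+3->C
Step 2: C = 20, D = 1, total pairs = 21.
Step 3: tau = (C - D)/(n(n-1)/2) = (20 - 1)/21 = 0.904762.
Step 4: Exact two-sided p-value (enumerate n! = 5040 permutations of y under H0): p = 0.002778.
Step 5: alpha = 0.05. reject H0.

tau_b = 0.9048 (C=20, D=1), p = 0.002778, reject H0.


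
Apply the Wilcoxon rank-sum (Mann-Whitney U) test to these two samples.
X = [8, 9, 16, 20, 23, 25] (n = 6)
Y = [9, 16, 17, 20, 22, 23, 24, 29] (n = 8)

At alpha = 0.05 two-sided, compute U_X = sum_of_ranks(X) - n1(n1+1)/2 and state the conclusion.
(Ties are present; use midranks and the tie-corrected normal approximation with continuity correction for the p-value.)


Step 1: Combine and sort all 14 observations; assign midranks.
sorted (value, group): (8,X), (9,X), (9,Y), (16,X), (16,Y), (17,Y), (20,X), (20,Y), (22,Y), (23,X), (23,Y), (24,Y), (25,X), (29,Y)
ranks: 8->1, 9->2.5, 9->2.5, 16->4.5, 16->4.5, 17->6, 20->7.5, 20->7.5, 22->9, 23->10.5, 23->10.5, 24->12, 25->13, 29->14
Step 2: Rank sum for X: R1 = 1 + 2.5 + 4.5 + 7.5 + 10.5 + 13 = 39.
Step 3: U_X = R1 - n1(n1+1)/2 = 39 - 6*7/2 = 39 - 21 = 18.
       U_Y = n1*n2 - U_X = 48 - 18 = 30.
Step 4: Ties are present, so use the tie-corrected normal approximation (with continuity correction) for the p-value.
Step 5: p-value = 0.475729; compare to alpha = 0.05. fail to reject H0.

U_X = 18, p = 0.475729, fail to reject H0 at alpha = 0.05.


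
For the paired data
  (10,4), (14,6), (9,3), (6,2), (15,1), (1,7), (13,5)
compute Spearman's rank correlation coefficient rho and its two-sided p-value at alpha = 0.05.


Step 1: Rank x and y separately (midranks; no ties here).
rank(x): 10->4, 14->6, 9->3, 6->2, 15->7, 1->1, 13->5
rank(y): 4->4, 6->6, 3->3, 2->2, 1->1, 7->7, 5->5
Step 2: d_i = R_x(i) - R_y(i); compute d_i^2.
  (4-4)^2=0, (6-6)^2=0, (3-3)^2=0, (2-2)^2=0, (7-1)^2=36, (1-7)^2=36, (5-5)^2=0
sum(d^2) = 72.
Step 3: rho = 1 - 6*72 / (7*(7^2 - 1)) = 1 - 432/336 = -0.285714.
Step 4: Under H0, t = rho * sqrt((n-2)/(1-rho^2)) = -0.6667 ~ t(5).
Step 5: Two-sided p-value from the t-distribution with 5 df = 0.534509.
Step 6: alpha = 0.05. fail to reject H0.

rho = -0.2857, p = 0.534509, fail to reject H0 at alpha = 0.05.


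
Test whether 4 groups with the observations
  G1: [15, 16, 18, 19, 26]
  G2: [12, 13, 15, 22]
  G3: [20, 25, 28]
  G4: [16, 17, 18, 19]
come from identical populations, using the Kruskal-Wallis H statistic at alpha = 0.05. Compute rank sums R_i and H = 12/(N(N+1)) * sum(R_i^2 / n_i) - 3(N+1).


Step 1: Combine all N = 16 observations and assign midranks.
sorted (value, group, rank): (12,G2,1), (13,G2,2), (15,G1,3.5), (15,G2,3.5), (16,G1,5.5), (16,G4,5.5), (17,G4,7), (18,G1,8.5), (18,G4,8.5), (19,G1,10.5), (19,G4,10.5), (20,G3,12), (22,G2,13), (25,G3,14), (26,G1,15), (28,G3,16)
Step 2: Sum ranks within each group.
R_1 = 43 (n_1 = 5)
R_2 = 19.5 (n_2 = 4)
R_3 = 42 (n_3 = 3)
R_4 = 31.5 (n_4 = 4)
Step 3: H = 12/(N(N+1)) * sum(R_i^2/n_i) - 3(N+1)
     = 12/(16*17) * (43^2/5 + 19.5^2/4 + 42^2/3 + 31.5^2/4) - 3*17
     = 0.044118 * 1300.92 - 51
     = 6.393750.
Step 4: Ties present; correction factor C = 1 - 24/(16^3 - 16) = 0.994118. Corrected H = 6.393750 / 0.994118 = 6.431583.
Step 5: Under H0, H ~ chi^2(3); p-value = 0.092400.
Step 6: alpha = 0.05. fail to reject H0.

H = 6.4316, df = 3, p = 0.092400, fail to reject H0.


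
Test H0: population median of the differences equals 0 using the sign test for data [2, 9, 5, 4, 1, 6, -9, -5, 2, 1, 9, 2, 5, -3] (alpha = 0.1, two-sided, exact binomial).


Step 1: Discard zero differences. Original n = 14; n_eff = number of nonzero differences = 14.
Nonzero differences (with sign): +2, +9, +5, +4, +1, +6, -9, -5, +2, +1, +9, +2, +5, -3
Step 2: Count signs: positive = 11, negative = 3.
Step 3: Under H0: P(positive) = 0.5, so the number of positives S ~ Bin(14, 0.5).
Step 4: Two-sided exact p-value = sum of Bin(14,0.5) probabilities at or below the observed probability = 0.057373.
Step 5: alpha = 0.1. reject H0.

n_eff = 14, pos = 11, neg = 3, p = 0.057373, reject H0.


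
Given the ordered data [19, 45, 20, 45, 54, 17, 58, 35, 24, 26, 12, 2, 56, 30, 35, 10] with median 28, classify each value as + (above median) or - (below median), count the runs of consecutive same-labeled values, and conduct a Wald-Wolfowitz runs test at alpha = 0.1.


Step 1: Compute median = 28; label A = above, B = below.
Labels in order: BABAABAABBBBAAAB  (n_A = 8, n_B = 8)
Step 2: Count runs R = 9.
Step 3: Under H0 (random ordering), E[R] = 2*n_A*n_B/(n_A+n_B) + 1 = 2*8*8/16 + 1 = 9.0000.
        Var[R] = 2*n_A*n_B*(2*n_A*n_B - n_A - n_B) / ((n_A+n_B)^2 * (n_A+n_B-1)) = 14336/3840 = 3.7333.
        SD[R] = 1.9322.
Step 4: R = E[R], so z = 0 with no continuity correction.
Step 5: Two-sided p-value via normal approximation = 2*(1 - Phi(|z|)) = 1.000000.
Step 6: alpha = 0.1. fail to reject H0.

R = 9, z = 0.0000, p = 1.000000, fail to reject H0.


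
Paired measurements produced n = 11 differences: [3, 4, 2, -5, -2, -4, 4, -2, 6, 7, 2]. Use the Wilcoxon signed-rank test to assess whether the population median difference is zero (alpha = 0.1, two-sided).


Step 1: Drop any zero differences (none here) and take |d_i|.
|d| = [3, 4, 2, 5, 2, 4, 4, 2, 6, 7, 2]
Step 2: Midrank |d_i| (ties get averaged ranks).
ranks: |3|->5, |4|->7, |2|->2.5, |5|->9, |2|->2.5, |4|->7, |4|->7, |2|->2.5, |6|->10, |7|->11, |2|->2.5
Step 3: Attach original signs; sum ranks with positive sign and with negative sign.
W+ = 5 + 7 + 2.5 + 7 + 10 + 11 + 2.5 = 45
W- = 9 + 2.5 + 7 + 2.5 = 21
(Check: W+ + W- = 66 should equal n(n+1)/2 = 66.)
Step 4: Test statistic W = min(W+, W-) = 21.
Step 5: Ties in |d|, so use the tie-corrected normal approximation.
        E[W] = n(n+1)/4 = 11*12/4 = 33.
        Tie groups: |d|=2 (t=4), |d|=4 (t=3); sum(t^3 - t) = 84.
        Var[W] = n(n+1)(2n+1)/24 - sum(t^3-t)/48 = 3036/24 - 84/48 = 124.75.
        z = (W - E[W]) / sqrt(Var[W]) = (21 - 33) / 11.1692 = -1.0744.
        Two-sided p = 2*Phi(z) = 0.282649.
Step 6: alpha = 0.1. fail to reject H0.

W+ = 45, W- = 21, W = min = 21, p = 0.282649, fail to reject H0.


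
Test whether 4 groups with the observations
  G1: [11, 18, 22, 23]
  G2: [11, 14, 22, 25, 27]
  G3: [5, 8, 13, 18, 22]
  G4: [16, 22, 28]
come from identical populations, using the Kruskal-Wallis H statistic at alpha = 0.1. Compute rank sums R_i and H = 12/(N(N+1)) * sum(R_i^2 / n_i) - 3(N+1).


Step 1: Combine all N = 17 observations and assign midranks.
sorted (value, group, rank): (5,G3,1), (8,G3,2), (11,G1,3.5), (11,G2,3.5), (13,G3,5), (14,G2,6), (16,G4,7), (18,G1,8.5), (18,G3,8.5), (22,G1,11.5), (22,G2,11.5), (22,G3,11.5), (22,G4,11.5), (23,G1,14), (25,G2,15), (27,G2,16), (28,G4,17)
Step 2: Sum ranks within each group.
R_1 = 37.5 (n_1 = 4)
R_2 = 52 (n_2 = 5)
R_3 = 28 (n_3 = 5)
R_4 = 35.5 (n_4 = 3)
Step 3: H = 12/(N(N+1)) * sum(R_i^2/n_i) - 3(N+1)
     = 12/(17*18) * (37.5^2/4 + 52^2/5 + 28^2/5 + 35.5^2/3) - 3*18
     = 0.039216 * 1469.25 - 54
     = 3.617484.
Step 4: Ties present; correction factor C = 1 - 72/(17^3 - 17) = 0.985294. Corrected H = 3.617484 / 0.985294 = 3.671476.
Step 5: Under H0, H ~ chi^2(3); p-value = 0.299194.
Step 6: alpha = 0.1. fail to reject H0.

H = 3.6715, df = 3, p = 0.299194, fail to reject H0.


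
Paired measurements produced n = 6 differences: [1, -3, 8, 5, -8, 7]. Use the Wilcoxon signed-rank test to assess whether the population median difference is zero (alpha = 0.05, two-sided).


Step 1: Drop any zero differences (none here) and take |d_i|.
|d| = [1, 3, 8, 5, 8, 7]
Step 2: Midrank |d_i| (ties get averaged ranks).
ranks: |1|->1, |3|->2, |8|->5.5, |5|->3, |8|->5.5, |7|->4
Step 3: Attach original signs; sum ranks with positive sign and with negative sign.
W+ = 1 + 5.5 + 3 + 4 = 13.5
W- = 2 + 5.5 = 7.5
(Check: W+ + W- = 21 should equal n(n+1)/2 = 21.)
Step 4: Test statistic W = min(W+, W-) = 7.5.
Step 5: Ties in |d|, so use the tie-corrected normal approximation.
        E[W] = n(n+1)/4 = 6*7/4 = 10.5.
        Tie groups: |d|=8 (t=2); sum(t^3 - t) = 6.
        Var[W] = n(n+1)(2n+1)/24 - sum(t^3-t)/48 = 546/24 - 6/48 = 22.625.
        z = (W - E[W]) / sqrt(Var[W]) = (7.5 - 10.5) / 4.7566 = -0.6307.
        Two-sided p = 2*Phi(z) = 0.528233.
Step 6: alpha = 0.05. fail to reject H0.

W+ = 13.5, W- = 7.5, W = min = 7.5, p = 0.528233, fail to reject H0.


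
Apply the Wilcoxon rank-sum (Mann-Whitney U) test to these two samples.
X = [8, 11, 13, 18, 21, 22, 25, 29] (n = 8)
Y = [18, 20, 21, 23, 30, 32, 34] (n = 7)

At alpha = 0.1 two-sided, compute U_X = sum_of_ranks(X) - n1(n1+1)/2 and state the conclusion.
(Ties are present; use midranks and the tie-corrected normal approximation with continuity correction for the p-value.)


Step 1: Combine and sort all 15 observations; assign midranks.
sorted (value, group): (8,X), (11,X), (13,X), (18,X), (18,Y), (20,Y), (21,X), (21,Y), (22,X), (23,Y), (25,X), (29,X), (30,Y), (32,Y), (34,Y)
ranks: 8->1, 11->2, 13->3, 18->4.5, 18->4.5, 20->6, 21->7.5, 21->7.5, 22->9, 23->10, 25->11, 29->12, 30->13, 32->14, 34->15
Step 2: Rank sum for X: R1 = 1 + 2 + 3 + 4.5 + 7.5 + 9 + 11 + 12 = 50.
Step 3: U_X = R1 - n1(n1+1)/2 = 50 - 8*9/2 = 50 - 36 = 14.
       U_Y = n1*n2 - U_X = 56 - 14 = 42.
Step 4: Ties are present, so use the tie-corrected normal approximation (with continuity correction) for the p-value.
Step 5: p-value = 0.117555; compare to alpha = 0.1. fail to reject H0.

U_X = 14, p = 0.117555, fail to reject H0 at alpha = 0.1.


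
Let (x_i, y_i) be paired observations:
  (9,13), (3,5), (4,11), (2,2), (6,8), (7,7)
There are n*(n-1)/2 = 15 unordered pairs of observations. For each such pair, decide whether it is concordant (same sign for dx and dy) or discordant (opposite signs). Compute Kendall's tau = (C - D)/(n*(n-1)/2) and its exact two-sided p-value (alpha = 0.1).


Step 1: Enumerate the 15 unordered pairs (i,j) with i<j and classify each by sign(x_j-x_i) * sign(y_j-y_i).
  (1,2):dx=-6,dy=-8->C; (1,3):dx=-5,dy=-2->C; (1,4):dx=-7,dy=-11->C; (1,5):dx=-3,dy=-5->C
  (1,6):dx=-2,dy=-6->C; (2,3):dx=+1,dy=+6->C; (2,4):dx=-1,dy=-3->C; (2,5):dx=+3,dy=+3->C
  (2,6):dx=+4,dy=+2->C; (3,4):dx=-2,dy=-9->C; (3,5):dx=+2,dy=-3->D; (3,6):dx=+3,dy=-4->D
  (4,5):dx=+4,dy=+6->C; (4,6):dx=+5,dy=+5->C; (5,6):dx=+1,dy=-1->D
Step 2: C = 12, D = 3, total pairs = 15.
Step 3: tau = (C - D)/(n(n-1)/2) = (12 - 3)/15 = 0.600000.
Step 4: Exact two-sided p-value (enumerate n! = 720 permutations of y under H0): p = 0.136111.
Step 5: alpha = 0.1. fail to reject H0.

tau_b = 0.6000 (C=12, D=3), p = 0.136111, fail to reject H0.


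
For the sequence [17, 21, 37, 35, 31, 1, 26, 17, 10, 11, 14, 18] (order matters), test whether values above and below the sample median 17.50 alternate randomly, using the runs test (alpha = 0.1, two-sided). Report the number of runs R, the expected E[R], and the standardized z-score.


Step 1: Compute median = 17.50; label A = above, B = below.
Labels in order: BAAAABABBBBA  (n_A = 6, n_B = 6)
Step 2: Count runs R = 6.
Step 3: Under H0 (random ordering), E[R] = 2*n_A*n_B/(n_A+n_B) + 1 = 2*6*6/12 + 1 = 7.0000.
        Var[R] = 2*n_A*n_B*(2*n_A*n_B - n_A - n_B) / ((n_A+n_B)^2 * (n_A+n_B-1)) = 4320/1584 = 2.7273.
        SD[R] = 1.6514.
Step 4: Continuity-corrected z = (R + 0.5 - E[R]) / SD[R] = (6 + 0.5 - 7.0000) / 1.6514 = -0.3028.
Step 5: Two-sided p-value via normal approximation = 2*(1 - Phi(|z|)) = 0.762069.
Step 6: alpha = 0.1. fail to reject H0.

R = 6, z = -0.3028, p = 0.762069, fail to reject H0.


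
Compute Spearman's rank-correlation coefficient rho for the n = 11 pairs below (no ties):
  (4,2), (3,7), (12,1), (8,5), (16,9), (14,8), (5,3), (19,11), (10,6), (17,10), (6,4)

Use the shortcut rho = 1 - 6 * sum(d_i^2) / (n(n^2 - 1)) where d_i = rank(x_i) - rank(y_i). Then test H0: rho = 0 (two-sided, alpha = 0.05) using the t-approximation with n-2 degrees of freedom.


Step 1: Rank x and y separately (midranks; no ties here).
rank(x): 4->2, 3->1, 12->7, 8->5, 16->9, 14->8, 5->3, 19->11, 10->6, 17->10, 6->4
rank(y): 2->2, 7->7, 1->1, 5->5, 9->9, 8->8, 3->3, 11->11, 6->6, 10->10, 4->4
Step 2: d_i = R_x(i) - R_y(i); compute d_i^2.
  (2-2)^2=0, (1-7)^2=36, (7-1)^2=36, (5-5)^2=0, (9-9)^2=0, (8-8)^2=0, (3-3)^2=0, (11-11)^2=0, (6-6)^2=0, (10-10)^2=0, (4-4)^2=0
sum(d^2) = 72.
Step 3: rho = 1 - 6*72 / (11*(11^2 - 1)) = 1 - 432/1320 = 0.672727.
Step 4: Under H0, t = rho * sqrt((n-2)/(1-rho^2)) = 2.7277 ~ t(9).
Step 5: Two-sided p-value from the t-distribution with 9 df = 0.023313.
Step 6: alpha = 0.05. reject H0.

rho = 0.6727, p = 0.023313, reject H0 at alpha = 0.05.


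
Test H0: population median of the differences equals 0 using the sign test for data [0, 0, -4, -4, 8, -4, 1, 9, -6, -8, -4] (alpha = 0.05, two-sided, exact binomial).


Step 1: Discard zero differences. Original n = 11; n_eff = number of nonzero differences = 9.
Nonzero differences (with sign): -4, -4, +8, -4, +1, +9, -6, -8, -4
Step 2: Count signs: positive = 3, negative = 6.
Step 3: Under H0: P(positive) = 0.5, so the number of positives S ~ Bin(9, 0.5).
Step 4: Two-sided exact p-value = sum of Bin(9,0.5) probabilities at or below the observed probability = 0.507812.
Step 5: alpha = 0.05. fail to reject H0.

n_eff = 9, pos = 3, neg = 6, p = 0.507812, fail to reject H0.


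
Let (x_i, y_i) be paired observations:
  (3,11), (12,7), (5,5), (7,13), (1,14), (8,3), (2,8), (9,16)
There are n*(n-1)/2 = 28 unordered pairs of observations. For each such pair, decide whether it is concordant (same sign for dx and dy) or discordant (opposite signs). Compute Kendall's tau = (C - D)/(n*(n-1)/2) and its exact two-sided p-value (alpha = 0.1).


Step 1: Enumerate the 28 unordered pairs (i,j) with i<j and classify each by sign(x_j-x_i) * sign(y_j-y_i).
  (1,2):dx=+9,dy=-4->D; (1,3):dx=+2,dy=-6->D; (1,4):dx=+4,dy=+2->C; (1,5):dx=-2,dy=+3->D
  (1,6):dx=+5,dy=-8->D; (1,7):dx=-1,dy=-3->C; (1,8):dx=+6,dy=+5->C; (2,3):dx=-7,dy=-2->C
  (2,4):dx=-5,dy=+6->D; (2,5):dx=-11,dy=+7->D; (2,6):dx=-4,dy=-4->C; (2,7):dx=-10,dy=+1->D
  (2,8):dx=-3,dy=+9->D; (3,4):dx=+2,dy=+8->C; (3,5):dx=-4,dy=+9->D; (3,6):dx=+3,dy=-2->D
  (3,7):dx=-3,dy=+3->D; (3,8):dx=+4,dy=+11->C; (4,5):dx=-6,dy=+1->D; (4,6):dx=+1,dy=-10->D
  (4,7):dx=-5,dy=-5->C; (4,8):dx=+2,dy=+3->C; (5,6):dx=+7,dy=-11->D; (5,7):dx=+1,dy=-6->D
  (5,8):dx=+8,dy=+2->C; (6,7):dx=-6,dy=+5->D; (6,8):dx=+1,dy=+13->C; (7,8):dx=+7,dy=+8->C
Step 2: C = 12, D = 16, total pairs = 28.
Step 3: tau = (C - D)/(n(n-1)/2) = (12 - 16)/28 = -0.142857.
Step 4: Exact two-sided p-value (enumerate n! = 40320 permutations of y under H0): p = 0.719544.
Step 5: alpha = 0.1. fail to reject H0.

tau_b = -0.1429 (C=12, D=16), p = 0.719544, fail to reject H0.


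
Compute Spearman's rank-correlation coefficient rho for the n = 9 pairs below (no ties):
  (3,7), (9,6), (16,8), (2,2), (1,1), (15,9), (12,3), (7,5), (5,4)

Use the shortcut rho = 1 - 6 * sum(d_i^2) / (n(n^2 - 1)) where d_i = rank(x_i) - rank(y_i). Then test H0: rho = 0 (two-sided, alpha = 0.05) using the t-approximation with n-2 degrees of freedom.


Step 1: Rank x and y separately (midranks; no ties here).
rank(x): 3->3, 9->6, 16->9, 2->2, 1->1, 15->8, 12->7, 7->5, 5->4
rank(y): 7->7, 6->6, 8->8, 2->2, 1->1, 9->9, 3->3, 5->5, 4->4
Step 2: d_i = R_x(i) - R_y(i); compute d_i^2.
  (3-7)^2=16, (6-6)^2=0, (9-8)^2=1, (2-2)^2=0, (1-1)^2=0, (8-9)^2=1, (7-3)^2=16, (5-5)^2=0, (4-4)^2=0
sum(d^2) = 34.
Step 3: rho = 1 - 6*34 / (9*(9^2 - 1)) = 1 - 204/720 = 0.716667.
Step 4: Under H0, t = rho * sqrt((n-2)/(1-rho^2)) = 2.7188 ~ t(7).
Step 5: Two-sided p-value from the t-distribution with 7 df = 0.029818.
Step 6: alpha = 0.05. reject H0.

rho = 0.7167, p = 0.029818, reject H0 at alpha = 0.05.


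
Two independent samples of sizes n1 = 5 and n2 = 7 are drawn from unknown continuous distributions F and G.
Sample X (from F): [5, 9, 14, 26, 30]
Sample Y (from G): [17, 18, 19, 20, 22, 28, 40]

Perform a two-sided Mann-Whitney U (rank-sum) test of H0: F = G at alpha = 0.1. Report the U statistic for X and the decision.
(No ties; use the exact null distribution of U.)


Step 1: Combine and sort all 12 observations; assign midranks.
sorted (value, group): (5,X), (9,X), (14,X), (17,Y), (18,Y), (19,Y), (20,Y), (22,Y), (26,X), (28,Y), (30,X), (40,Y)
ranks: 5->1, 9->2, 14->3, 17->4, 18->5, 19->6, 20->7, 22->8, 26->9, 28->10, 30->11, 40->12
Step 2: Rank sum for X: R1 = 1 + 2 + 3 + 9 + 11 = 26.
Step 3: U_X = R1 - n1(n1+1)/2 = 26 - 5*6/2 = 26 - 15 = 11.
       U_Y = n1*n2 - U_X = 35 - 11 = 24.
Step 4: No ties, so the exact null distribution of U (based on enumerating the C(12,5) = 792 equally likely rank assignments) gives the two-sided p-value.
Step 5: p-value = 0.343434; compare to alpha = 0.1. fail to reject H0.

U_X = 11, p = 0.343434, fail to reject H0 at alpha = 0.1.


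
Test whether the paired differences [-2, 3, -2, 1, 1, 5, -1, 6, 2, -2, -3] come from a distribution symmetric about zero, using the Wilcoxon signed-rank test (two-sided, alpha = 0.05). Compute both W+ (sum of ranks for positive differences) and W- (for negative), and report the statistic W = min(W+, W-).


Step 1: Drop any zero differences (none here) and take |d_i|.
|d| = [2, 3, 2, 1, 1, 5, 1, 6, 2, 2, 3]
Step 2: Midrank |d_i| (ties get averaged ranks).
ranks: |2|->5.5, |3|->8.5, |2|->5.5, |1|->2, |1|->2, |5|->10, |1|->2, |6|->11, |2|->5.5, |2|->5.5, |3|->8.5
Step 3: Attach original signs; sum ranks with positive sign and with negative sign.
W+ = 8.5 + 2 + 2 + 10 + 11 + 5.5 = 39
W- = 5.5 + 5.5 + 2 + 5.5 + 8.5 = 27
(Check: W+ + W- = 66 should equal n(n+1)/2 = 66.)
Step 4: Test statistic W = min(W+, W-) = 27.
Step 5: Ties in |d|, so use the tie-corrected normal approximation.
        E[W] = n(n+1)/4 = 11*12/4 = 33.
        Tie groups: |d|=1 (t=3), |d|=2 (t=4), |d|=3 (t=2); sum(t^3 - t) = 90.
        Var[W] = n(n+1)(2n+1)/24 - sum(t^3-t)/48 = 3036/24 - 90/48 = 124.625.
        z = (W - E[W]) / sqrt(Var[W]) = (27 - 33) / 11.1636 = -0.5375.
        Two-sided p = 2*Phi(z) = 0.590948.
Step 6: alpha = 0.05. fail to reject H0.

W+ = 39, W- = 27, W = min = 27, p = 0.590948, fail to reject H0.
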